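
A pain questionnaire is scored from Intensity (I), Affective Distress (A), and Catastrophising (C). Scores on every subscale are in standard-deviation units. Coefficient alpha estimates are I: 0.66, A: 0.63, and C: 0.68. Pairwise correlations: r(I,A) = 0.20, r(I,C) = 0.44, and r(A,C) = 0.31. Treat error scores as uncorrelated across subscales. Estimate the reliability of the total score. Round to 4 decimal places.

0.7898

Var(I+A+C) = 3 + 2·[0.20 + 0.44 + 0.31] = 3 + 1.9 = 4.9.
With uncorrelated errors the cross-covariances are all true-score covariance, so they carry over unchanged; only the diagonal terms shrink to ρᵢσᵢ².
True-score variance = [0.66 + 0.63 + 0.68] + 1.9 = 1.97 + 1.9 = 3.87.
Reliability = 3.87 / 4.9 = 0.7898.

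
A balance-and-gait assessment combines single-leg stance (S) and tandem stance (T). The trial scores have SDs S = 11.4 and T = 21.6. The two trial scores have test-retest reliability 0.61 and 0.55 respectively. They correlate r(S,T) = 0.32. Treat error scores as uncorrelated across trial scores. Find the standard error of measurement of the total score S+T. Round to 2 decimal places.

16.14

Var(total) = 596.52 + 157.594 = 754.114.
True-score variance = 335.884 + 157.594 = 493.477, so reliability = 0.6544.
Error variance = 754.114 − 493.477 = 260.636; SEM = √260.636 = 16.14.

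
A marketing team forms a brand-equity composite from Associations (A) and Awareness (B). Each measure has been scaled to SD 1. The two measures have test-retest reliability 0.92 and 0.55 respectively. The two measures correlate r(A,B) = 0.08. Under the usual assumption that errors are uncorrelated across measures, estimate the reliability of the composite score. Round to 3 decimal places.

Var(A+B) = 2 + 2·[0.08] = 2 + 0.16 = 2.16.
With uncorrelated errors the cross-covariances are all true-score covariance, so they carry over unchanged; only the diagonal terms shrink to ρᵢσᵢ².
True-score variance = [0.92 + 0.55] + 0.16 = 1.47 + 0.16 = 1.63.
Reliability = 1.63 / 2.16 = 0.755.

0.755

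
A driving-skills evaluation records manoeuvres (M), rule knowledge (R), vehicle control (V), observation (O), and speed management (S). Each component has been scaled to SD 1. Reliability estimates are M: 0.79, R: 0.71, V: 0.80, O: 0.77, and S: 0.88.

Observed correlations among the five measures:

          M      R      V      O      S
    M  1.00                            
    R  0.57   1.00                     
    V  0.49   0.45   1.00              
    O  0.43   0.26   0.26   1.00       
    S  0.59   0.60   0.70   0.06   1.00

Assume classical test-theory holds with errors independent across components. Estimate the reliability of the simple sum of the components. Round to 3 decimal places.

0.924

Var(M+R+V+O+S) = 5 + 2·[0.57 + 0.49 + 0.43 + 0.59 + 0.45 + 0.26 + 0.60 + 0.26 + 0.70 + 0.06] = 5 + 8.82 = 13.82.
Because errors are independent across components, Cov(Tᵢ,Tⱼ) = Cov(Xᵢ,Xⱼ); the off-diagonal part of the true-score variance is the same as above.
True-score variance = [0.79 + 0.71 + 0.80 + 0.77 + 0.88] + 8.82 = 3.95 + 8.82 = 12.77.
Reliability = 12.77 / 13.82 = 0.924.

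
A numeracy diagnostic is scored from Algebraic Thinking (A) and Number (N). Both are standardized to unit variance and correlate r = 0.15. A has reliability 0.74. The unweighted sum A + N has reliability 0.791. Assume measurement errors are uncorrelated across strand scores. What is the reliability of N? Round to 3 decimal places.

Var(A+N) = 2 + 2·0.15 = 2.300.
True-score variance = ρ_A + ρ_N + 2·0.15, so 0.791 = (0.74 + ρ_N + 0.30) / 2.300.
ρ_N = 0.791·2.300 − 0.74 − 0.30 = 0.779.

0.779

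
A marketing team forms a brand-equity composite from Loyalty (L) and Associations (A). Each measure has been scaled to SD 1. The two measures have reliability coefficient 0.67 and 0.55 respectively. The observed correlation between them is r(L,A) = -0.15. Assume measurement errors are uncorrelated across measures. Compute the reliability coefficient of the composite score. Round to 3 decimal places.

0.541

Var(L+A) = 2 + 2·[(-0.15)] = 2 − 0.3 = 1.7.
Because errors are independent across components, Cov(Tᵢ,Tⱼ) = Cov(Xᵢ,Xⱼ); the off-diagonal part of the true-score variance is the same as above.
True-score variance = [0.67 + 0.55] − 0.3 = 1.22 − 0.3 = 0.92.
Reliability = 0.92 / 1.7 = 0.541.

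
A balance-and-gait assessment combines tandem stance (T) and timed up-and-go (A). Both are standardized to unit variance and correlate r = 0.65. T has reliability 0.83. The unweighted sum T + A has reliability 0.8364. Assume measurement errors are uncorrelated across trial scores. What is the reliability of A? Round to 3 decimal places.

Var(T+A) = 2 + 2·0.65 = 3.300.
True-score variance = ρ_T + ρ_A + 2·0.65, so 0.8364 = (0.83 + ρ_A + 1.30) / 3.300.
ρ_A = 0.8364·3.300 − 0.83 − 1.30 = 0.630.

0.630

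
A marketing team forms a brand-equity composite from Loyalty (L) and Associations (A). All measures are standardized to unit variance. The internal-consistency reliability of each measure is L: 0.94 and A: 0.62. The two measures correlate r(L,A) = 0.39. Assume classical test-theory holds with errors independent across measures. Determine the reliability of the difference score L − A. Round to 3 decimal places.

Var(L−A) = 1 + 1 − 2·0.39 = 2 − 0.78 = 1.22.
Because errors are independent across components, Cov(Tᵢ,Tⱼ) = Cov(Xᵢ,Xⱼ); the off-diagonal part of the true-score variance is the same as above.
True-score variance = [0.94 + 0.62] − 0.78 = 1.56 − 0.78 = 0.78.
Reliability = 0.78 / 1.22 = 0.639.

0.639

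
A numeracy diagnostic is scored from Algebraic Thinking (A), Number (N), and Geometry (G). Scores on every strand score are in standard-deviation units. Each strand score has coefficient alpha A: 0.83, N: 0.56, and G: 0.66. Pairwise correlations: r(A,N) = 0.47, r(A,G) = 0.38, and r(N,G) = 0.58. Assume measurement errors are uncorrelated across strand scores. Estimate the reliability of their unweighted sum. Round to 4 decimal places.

0.8379

Var(A+N+G) = 3 + 2·[0.47 + 0.38 + 0.58] = 3 + 2.86 = 5.86.
With uncorrelated errors the cross-covariances are all true-score covariance, so they carry over unchanged; only the diagonal terms shrink to ρᵢσᵢ².
True-score variance = [0.83 + 0.56 + 0.66] + 2.86 = 2.05 + 2.86 = 4.91.
Reliability = 4.91 / 5.86 = 0.8379.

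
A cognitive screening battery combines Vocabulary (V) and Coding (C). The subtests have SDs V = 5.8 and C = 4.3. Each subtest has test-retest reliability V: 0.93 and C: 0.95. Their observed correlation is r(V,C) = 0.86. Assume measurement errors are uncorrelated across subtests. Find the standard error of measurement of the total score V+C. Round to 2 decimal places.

Var(total) = 52.13 + 42.8968 = 95.0268.
True-score variance = 48.8507 + 42.8968 = 91.7475, so reliability = 0.9655.
Error variance = 95.0268 − 91.7475 = 3.2793; SEM = √3.2793 = 1.81.

1.81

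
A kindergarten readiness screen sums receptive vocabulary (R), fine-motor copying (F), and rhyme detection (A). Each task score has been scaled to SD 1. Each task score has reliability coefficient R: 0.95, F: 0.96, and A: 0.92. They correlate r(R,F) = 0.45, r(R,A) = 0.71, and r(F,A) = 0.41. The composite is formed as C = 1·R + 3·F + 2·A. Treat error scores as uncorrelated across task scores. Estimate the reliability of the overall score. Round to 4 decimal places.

0.9702

Var(C) = 1 + 3² + 2² + 2·[3·0.45 + 2·0.71 + 6·0.41] = 14 + 10.46 = 24.46.
With uncorrelated errors the cross-covariances are all true-score covariance, so they carry over unchanged; only the diagonal terms shrink to ρᵢσᵢ².
True-score variance = [0.95 + 3²·0.96 + 2²·0.92] + 10.46 = 13.27 + 10.46 = 23.73.
Reliability = 23.73 / 24.46 = 0.9702.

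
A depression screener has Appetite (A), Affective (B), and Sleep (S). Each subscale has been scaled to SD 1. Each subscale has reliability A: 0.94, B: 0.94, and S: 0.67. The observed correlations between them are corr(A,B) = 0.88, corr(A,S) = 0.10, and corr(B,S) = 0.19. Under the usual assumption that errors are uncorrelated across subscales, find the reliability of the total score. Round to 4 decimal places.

0.9157

Var(A+B+S) = 3 + 2·[0.88 + 0.10 + 0.19] = 3 + 2.34 = 5.34.
Under uncorrelated errors the observed covariances equal the true-score covariances, so only the own-variance terms attenuate.
True-score variance = [0.94 + 0.94 + 0.67] + 2.34 = 2.55 + 2.34 = 4.89.
Reliability = 4.89 / 5.34 = 0.9157.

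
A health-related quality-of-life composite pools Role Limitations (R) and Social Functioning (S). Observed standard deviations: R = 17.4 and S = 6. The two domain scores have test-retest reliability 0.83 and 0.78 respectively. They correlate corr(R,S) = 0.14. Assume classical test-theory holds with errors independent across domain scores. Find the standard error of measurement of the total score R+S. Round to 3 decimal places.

7.706

Var(total) = 338.76 + 29.232 = 367.992.
True-score variance = 279.371 + 29.232 = 308.603, so reliability = 0.8386.
Error variance = 367.992 − 308.603 = 59.3892; SEM = √59.3892 = 7.706.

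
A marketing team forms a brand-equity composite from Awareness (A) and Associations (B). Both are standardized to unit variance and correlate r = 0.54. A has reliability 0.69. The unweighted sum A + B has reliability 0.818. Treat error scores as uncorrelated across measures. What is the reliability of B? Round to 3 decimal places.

Var(A+B) = 2 + 2·0.54 = 3.080.
True-score variance = ρ_A + ρ_B + 2·0.54, so 0.818 = (0.69 + ρ_B + 1.08) / 3.080.
ρ_B = 0.818·3.080 − 0.69 − 1.08 = 0.749.

0.749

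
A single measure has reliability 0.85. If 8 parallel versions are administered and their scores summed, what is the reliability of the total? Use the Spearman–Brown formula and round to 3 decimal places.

ρ_k = kρ / (1 + (k−1)ρ) = 8·0.85 / (1 + 7·0.85) = 6.800 / 6.950 = 0.978.

0.978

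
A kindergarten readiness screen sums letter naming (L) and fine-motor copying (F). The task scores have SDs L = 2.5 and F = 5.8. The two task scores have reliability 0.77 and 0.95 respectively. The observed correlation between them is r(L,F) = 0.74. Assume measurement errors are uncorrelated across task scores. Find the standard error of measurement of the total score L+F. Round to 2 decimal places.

1.77

Var(total) = 39.89 + 21.46 = 61.35.
True-score variance = 36.7705 + 21.46 = 58.2305, so reliability = 0.9492.
Error variance = 61.35 − 58.2305 = 3.1195; SEM = √3.1195 = 1.77.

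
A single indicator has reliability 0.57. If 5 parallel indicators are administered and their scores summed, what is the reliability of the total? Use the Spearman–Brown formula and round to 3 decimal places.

0.869

ρ_k = kρ / (1 + (k−1)ρ) = 5·0.57 / (1 + 4·0.57) = 2.850 / 3.280 = 0.869.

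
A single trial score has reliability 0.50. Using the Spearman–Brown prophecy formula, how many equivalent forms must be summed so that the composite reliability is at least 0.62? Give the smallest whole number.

k ≥ ρ*(1−ρ₁)/(ρ₁(1−ρ*)) = 0.62·0.50 / (0.50·0.38) = 1.632.
Smallest integer k = 2.

2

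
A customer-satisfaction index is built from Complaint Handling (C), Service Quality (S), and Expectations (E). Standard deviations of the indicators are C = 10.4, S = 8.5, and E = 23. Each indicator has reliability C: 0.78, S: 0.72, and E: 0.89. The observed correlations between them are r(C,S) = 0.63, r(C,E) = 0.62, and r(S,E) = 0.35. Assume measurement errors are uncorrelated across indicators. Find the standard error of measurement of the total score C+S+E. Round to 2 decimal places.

10.11

Var(total) = 709.41 + 544.842 = 1254.25.
True-score variance = 607.195 + 544.842 = 1152.04, so reliability = 0.9185.
Error variance = 1254.25 − 1152.04 = 102.215; SEM = √102.215 = 10.11.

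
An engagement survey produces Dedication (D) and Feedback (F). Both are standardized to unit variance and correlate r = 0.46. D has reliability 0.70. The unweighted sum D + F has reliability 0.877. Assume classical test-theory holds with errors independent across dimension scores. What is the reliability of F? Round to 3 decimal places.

0.941

Var(D+F) = 2 + 2·0.46 = 2.920.
True-score variance = ρ_D + ρ_F + 2·0.46, so 0.877 = (0.70 + ρ_F + 0.92) / 2.920.
ρ_F = 0.877·2.920 − 0.70 − 0.92 = 0.941.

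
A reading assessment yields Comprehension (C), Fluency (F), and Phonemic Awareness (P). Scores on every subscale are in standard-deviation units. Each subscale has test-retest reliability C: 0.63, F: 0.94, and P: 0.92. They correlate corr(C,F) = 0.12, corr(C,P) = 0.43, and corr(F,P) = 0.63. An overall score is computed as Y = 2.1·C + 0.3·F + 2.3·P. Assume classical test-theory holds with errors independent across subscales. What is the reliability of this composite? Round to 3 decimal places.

Var(Y) = 2.1² + 0.3² + 2.3² + 2·[0.63·0.12 + 4.83·0.43 + 0.69·0.63] = 9.79 + 5.1744 = 14.9644.
With uncorrelated errors the cross-covariances are all true-score covariance, so they carry over unchanged; only the diagonal terms shrink to ρᵢσᵢ².
True-score variance = [2.1²·0.63 + 0.3²·0.94 + 2.3²·0.92] + 5.1744 = 7.7297 + 5.1744 = 12.9041.
Reliability = 12.9041 / 14.9644 = 0.862.

0.862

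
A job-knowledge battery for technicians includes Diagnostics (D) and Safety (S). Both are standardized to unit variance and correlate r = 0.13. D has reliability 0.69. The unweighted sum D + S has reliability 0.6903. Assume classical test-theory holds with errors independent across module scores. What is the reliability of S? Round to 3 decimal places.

Var(D+S) = 2 + 2·0.13 = 2.260.
True-score variance = ρ_D + ρ_S + 2·0.13, so 0.6903 = (0.69 + ρ_S + 0.26) / 2.260.
ρ_S = 0.6903·2.260 − 0.69 − 0.26 = 0.610.

0.610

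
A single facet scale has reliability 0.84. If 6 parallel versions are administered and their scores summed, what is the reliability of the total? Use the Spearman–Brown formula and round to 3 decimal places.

ρ_k = kρ / (1 + (k−1)ρ) = 6·0.84 / (1 + 5·0.84) = 5.040 / 5.200 = 0.969.

0.969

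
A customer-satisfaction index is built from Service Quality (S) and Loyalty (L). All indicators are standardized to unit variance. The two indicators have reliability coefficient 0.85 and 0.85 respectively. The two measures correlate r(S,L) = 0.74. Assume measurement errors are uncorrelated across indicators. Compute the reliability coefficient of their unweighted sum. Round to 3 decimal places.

0.914

Var(S+L) = 2 + 2·[0.74] = 2 + 1.48 = 3.48.
Under uncorrelated errors the observed covariances equal the true-score covariances, so only the own-variance terms attenuate.
True-score variance = [0.85 + 0.85] + 1.48 = 1.7 + 1.48 = 3.18.
Reliability = 3.18 / 3.48 = 0.914.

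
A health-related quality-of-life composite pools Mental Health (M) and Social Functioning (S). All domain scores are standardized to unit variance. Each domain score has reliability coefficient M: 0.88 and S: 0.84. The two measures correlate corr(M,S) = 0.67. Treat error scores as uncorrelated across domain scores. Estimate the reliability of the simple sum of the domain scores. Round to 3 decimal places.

Var(M+S) = 2 + 2·[0.67] = 2 + 1.34 = 3.34.
Under uncorrelated errors the observed covariances equal the true-score covariances, so only the own-variance terms attenuate.
True-score variance = [0.88 + 0.84] + 1.34 = 1.72 + 1.34 = 3.06.
Reliability = 3.06 / 3.34 = 0.916.

0.916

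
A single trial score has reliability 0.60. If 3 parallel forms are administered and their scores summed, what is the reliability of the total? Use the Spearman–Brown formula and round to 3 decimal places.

ρ_k = kρ / (1 + (k−1)ρ) = 3·0.60 / (1 + 2·0.60) = 1.800 / 2.200 = 0.818.

0.818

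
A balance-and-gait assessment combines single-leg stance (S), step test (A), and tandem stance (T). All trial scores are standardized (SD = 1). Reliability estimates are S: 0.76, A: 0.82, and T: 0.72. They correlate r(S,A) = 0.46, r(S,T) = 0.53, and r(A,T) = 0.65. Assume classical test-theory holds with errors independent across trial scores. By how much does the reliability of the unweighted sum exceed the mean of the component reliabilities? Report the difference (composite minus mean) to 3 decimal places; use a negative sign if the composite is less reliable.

0.122

Var(sum) = 3 + 3.28 = 6.28; true-score variance = 2.3 + 3.28 = 5.58; composite reliability = 0.8885.
Mean component reliability = 0.7667.
Difference = 0.8885 − 0.7667 = 0.122.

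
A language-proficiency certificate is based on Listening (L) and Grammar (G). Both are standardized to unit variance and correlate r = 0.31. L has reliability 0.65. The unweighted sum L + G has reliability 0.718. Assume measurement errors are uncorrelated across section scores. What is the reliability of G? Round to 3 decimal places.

0.611

Var(L+G) = 2 + 2·0.31 = 2.620.
True-score variance = ρ_L + ρ_G + 2·0.31, so 0.718 = (0.65 + ρ_G + 0.62) / 2.620.
ρ_G = 0.718·2.620 − 0.65 − 0.62 = 0.611.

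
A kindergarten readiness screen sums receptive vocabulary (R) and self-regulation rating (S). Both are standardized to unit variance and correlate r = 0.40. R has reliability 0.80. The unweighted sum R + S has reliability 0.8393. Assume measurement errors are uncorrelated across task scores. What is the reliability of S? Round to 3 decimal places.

Var(R+S) = 2 + 2·0.40 = 2.800.
True-score variance = ρ_R + ρ_S + 2·0.40, so 0.8393 = (0.80 + ρ_S + 0.80) / 2.800.
ρ_S = 0.8393·2.800 − 0.80 − 0.80 = 0.750.

0.750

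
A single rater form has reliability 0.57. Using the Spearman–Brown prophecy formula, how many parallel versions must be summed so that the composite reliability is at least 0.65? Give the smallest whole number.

k ≥ ρ*(1−ρ₁)/(ρ₁(1−ρ*)) = 0.65·0.43 / (0.57·0.35) = 1.401.
Smallest integer k = 2.

2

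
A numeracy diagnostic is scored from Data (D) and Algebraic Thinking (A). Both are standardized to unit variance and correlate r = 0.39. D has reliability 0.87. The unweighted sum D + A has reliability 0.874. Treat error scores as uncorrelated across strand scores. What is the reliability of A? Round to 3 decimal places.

0.780

Var(D+A) = 2 + 2·0.39 = 2.780.
True-score variance = ρ_D + ρ_A + 2·0.39, so 0.874 = (0.87 + ρ_A + 0.78) / 2.780.
ρ_A = 0.874·2.780 − 0.87 − 0.78 = 0.780.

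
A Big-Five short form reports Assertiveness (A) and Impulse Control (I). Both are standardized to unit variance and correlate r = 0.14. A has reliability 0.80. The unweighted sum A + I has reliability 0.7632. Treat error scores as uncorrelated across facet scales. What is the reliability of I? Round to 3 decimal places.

0.660

Var(A+I) = 2 + 2·0.14 = 2.280.
True-score variance = ρ_A + ρ_I + 2·0.14, so 0.7632 = (0.80 + ρ_I + 0.28) / 2.280.
ρ_I = 0.7632·2.280 − 0.80 − 0.28 = 0.660.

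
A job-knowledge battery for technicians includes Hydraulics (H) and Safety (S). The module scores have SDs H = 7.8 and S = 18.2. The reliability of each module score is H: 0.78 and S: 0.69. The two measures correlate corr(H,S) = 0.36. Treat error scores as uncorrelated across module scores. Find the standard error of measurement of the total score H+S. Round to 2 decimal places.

Var(total) = 392.08 + 102.211 = 494.291.
True-score variance = 276.011 + 102.211 = 378.222, so reliability = 0.7652.
Error variance = 494.291 − 378.222 = 116.069; SEM = √116.069 = 10.77.

10.77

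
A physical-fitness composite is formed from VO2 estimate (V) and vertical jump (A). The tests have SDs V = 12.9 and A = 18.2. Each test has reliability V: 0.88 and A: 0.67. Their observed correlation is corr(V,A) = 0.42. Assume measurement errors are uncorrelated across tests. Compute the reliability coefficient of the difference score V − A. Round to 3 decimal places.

Var(V−A) = 12.9² + 18.2² − 2·12.9·18.2·0.42 = 497.65 − 197.215 = 300.435.
Because errors are independent across components, Cov(Tᵢ,Tⱼ) = Cov(Xᵢ,Xⱼ); the off-diagonal part of the true-score variance is the same as above.
True-score variance = [12.9²·0.88 + 18.2²·0.67] − 197.215 = 368.372 − 197.215 = 171.156.
Reliability = 171.156 / 300.435 = 0.570.

0.570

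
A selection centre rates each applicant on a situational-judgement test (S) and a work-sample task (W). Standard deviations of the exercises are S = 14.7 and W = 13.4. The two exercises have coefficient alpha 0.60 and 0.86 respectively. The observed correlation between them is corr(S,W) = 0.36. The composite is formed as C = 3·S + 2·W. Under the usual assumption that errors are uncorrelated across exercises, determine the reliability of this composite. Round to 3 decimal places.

0.750

Var(C) = 3²·14.7² + 2²·13.4² + 2·[6·14.7·13.4·0.36] = 2663.05 + 850.954 = 3514.
Because errors are independent across components, Cov(Tᵢ,Tⱼ) = Cov(Xᵢ,Xⱼ); the off-diagonal part of the true-score variance is the same as above.
True-score variance = [3²·14.7²·0.60 + 2²·13.4²·0.86] + 850.954 = 1784.57 + 850.954 = 2635.53.
Reliability = 2635.53 / 3514 = 0.750.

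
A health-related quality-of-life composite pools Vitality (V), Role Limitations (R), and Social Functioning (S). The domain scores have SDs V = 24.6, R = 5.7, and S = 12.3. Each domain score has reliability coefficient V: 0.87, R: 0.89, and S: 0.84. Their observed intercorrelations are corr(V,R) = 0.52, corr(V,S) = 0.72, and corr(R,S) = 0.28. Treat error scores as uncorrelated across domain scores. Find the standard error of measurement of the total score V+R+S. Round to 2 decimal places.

10.32

Var(total) = 788.94 + 620.806 = 1409.75.
True-score variance = 682.489 + 620.806 = 1303.29, so reliability = 0.9245.
Error variance = 1409.75 − 1303.29 = 106.451; SEM = √106.451 = 10.32.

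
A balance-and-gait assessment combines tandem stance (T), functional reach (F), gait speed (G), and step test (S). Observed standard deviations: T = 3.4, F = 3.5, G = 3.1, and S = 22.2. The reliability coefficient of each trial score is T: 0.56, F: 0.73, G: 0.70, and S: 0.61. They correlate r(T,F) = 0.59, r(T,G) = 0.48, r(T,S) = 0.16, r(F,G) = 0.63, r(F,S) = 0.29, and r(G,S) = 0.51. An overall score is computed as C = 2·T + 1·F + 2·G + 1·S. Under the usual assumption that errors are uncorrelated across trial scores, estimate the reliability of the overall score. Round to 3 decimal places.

Var(C) = 2²·3.4² + 3.5² + 2²·3.1² + 22.2² + 2·[2·3.4·3.5·0.59 + 4·3.4·3.1·0.48 + 2·3.4·22.2·0.16 + 2·3.5·3.1·0.63 + 3.5·22.2·0.29 + 2·3.1·22.2·0.51] = 589.77 + 329.666 = 919.436.
With uncorrelated errors the cross-covariances are all true-score covariance, so they carry over unchanged; only the diagonal terms shrink to ρᵢσᵢ².
True-score variance = [2²·3.4²·0.56 + 3.5²·0.73 + 2²·3.1²·0.70 + 22.2²·0.61] + 329.666 = 362.377 + 329.666 = 692.043.
Reliability = 692.043 / 919.436 = 0.753.

0.753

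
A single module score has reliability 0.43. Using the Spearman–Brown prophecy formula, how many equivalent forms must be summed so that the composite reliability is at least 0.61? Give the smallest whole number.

3

k ≥ ρ*(1−ρ₁)/(ρ₁(1−ρ*)) = 0.61·0.57 / (0.43·0.39) = 2.073.
Smallest integer k = 3.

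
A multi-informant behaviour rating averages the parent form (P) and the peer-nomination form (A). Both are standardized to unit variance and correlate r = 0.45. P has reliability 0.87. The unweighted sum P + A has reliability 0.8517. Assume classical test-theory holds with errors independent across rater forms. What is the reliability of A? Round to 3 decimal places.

0.700

Var(P+A) = 2 + 2·0.45 = 2.900.
True-score variance = ρ_P + ρ_A + 2·0.45, so 0.8517 = (0.87 + ρ_A + 0.90) / 2.900.
ρ_A = 0.8517·2.900 − 0.87 − 0.90 = 0.700.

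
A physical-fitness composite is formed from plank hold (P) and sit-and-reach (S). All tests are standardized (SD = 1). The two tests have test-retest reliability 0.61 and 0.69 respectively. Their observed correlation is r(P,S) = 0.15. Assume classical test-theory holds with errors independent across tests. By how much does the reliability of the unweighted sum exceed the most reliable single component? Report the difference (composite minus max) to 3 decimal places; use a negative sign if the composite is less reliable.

0.006

Var(sum) = 2 + 0.3 = 2.3; true-score variance = 1.3 + 0.3 = 1.6; composite reliability = 0.6957.
Max component reliability = 0.6900.
Difference = 0.6957 − 0.6900 = 0.006.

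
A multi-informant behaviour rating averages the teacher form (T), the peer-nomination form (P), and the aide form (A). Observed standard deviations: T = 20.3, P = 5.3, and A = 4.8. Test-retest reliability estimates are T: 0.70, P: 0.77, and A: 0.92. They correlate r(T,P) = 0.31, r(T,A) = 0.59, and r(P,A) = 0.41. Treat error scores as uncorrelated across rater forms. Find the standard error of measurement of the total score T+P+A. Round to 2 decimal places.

Var(total) = 463.22 + 202.546 = 665.766.
True-score variance = 331.289 + 202.546 = 533.835, so reliability = 0.8018.
Error variance = 665.766 − 533.835 = 131.931; SEM = √131.931 = 11.49.

11.49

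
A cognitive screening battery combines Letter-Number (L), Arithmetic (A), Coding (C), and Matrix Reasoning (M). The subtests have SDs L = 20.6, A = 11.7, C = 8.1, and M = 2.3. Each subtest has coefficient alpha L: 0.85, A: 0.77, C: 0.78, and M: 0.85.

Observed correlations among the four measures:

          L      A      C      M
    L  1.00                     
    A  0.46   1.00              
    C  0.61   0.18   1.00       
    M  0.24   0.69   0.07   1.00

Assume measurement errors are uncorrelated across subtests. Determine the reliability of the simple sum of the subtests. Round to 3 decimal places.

Var(L+A+C+M) = 20.6² + 11.7² + 8.1² + 2.3² + 2·[20.6·11.7·0.46 + 20.6·8.1·0.61 + 20.6·2.3·0.24 + 11.7·8.1·0.18 + 11.7·2.3·0.69 + 8.1·2.3·0.07] = 632.15 + 521.911 = 1154.06.
Because errors are independent across components, Cov(Tᵢ,Tⱼ) = Cov(Xᵢ,Xⱼ); the off-diagonal part of the true-score variance is the same as above.
True-score variance = [20.6²·0.85 + 11.7²·0.77 + 8.1²·0.78 + 2.3²·0.85] + 521.911 = 521.784 + 521.911 = 1043.69.
Reliability = 1043.69 / 1154.06 = 0.904.

0.904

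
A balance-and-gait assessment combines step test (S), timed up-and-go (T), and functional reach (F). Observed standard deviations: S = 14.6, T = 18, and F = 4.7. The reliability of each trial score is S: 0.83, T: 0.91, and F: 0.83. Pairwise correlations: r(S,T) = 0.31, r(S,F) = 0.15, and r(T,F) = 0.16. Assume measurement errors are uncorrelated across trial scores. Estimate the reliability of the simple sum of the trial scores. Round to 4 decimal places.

0.9102

Var(S+T+F) = 14.6² + 18² + 4.7² + 2·[14.6·18·0.31 + 14.6·4.7·0.15 + 18·4.7·0.16] = 559.25 + 210.594 = 769.844.
With uncorrelated errors the cross-covariances are all true-score covariance, so they carry over unchanged; only the diagonal terms shrink to ρᵢσᵢ².
True-score variance = [14.6²·0.83 + 18²·0.91 + 4.7²·0.83] + 210.594 = 490.098 + 210.594 = 700.692.
Reliability = 700.692 / 769.844 = 0.9102.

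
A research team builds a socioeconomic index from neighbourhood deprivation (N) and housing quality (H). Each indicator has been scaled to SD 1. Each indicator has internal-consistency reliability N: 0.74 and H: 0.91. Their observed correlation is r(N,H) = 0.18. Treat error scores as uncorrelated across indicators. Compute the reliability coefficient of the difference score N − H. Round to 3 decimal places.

0.787

Var(N−H) = 1 + 1 − 2·0.18 = 2 − 0.36 = 1.64.
With uncorrelated errors the cross-covariances are all true-score covariance, so they carry over unchanged; only the diagonal terms shrink to ρᵢσᵢ².
True-score variance = [0.74 + 0.91] − 0.36 = 1.65 − 0.36 = 1.29.
Reliability = 1.29 / 1.64 = 0.787.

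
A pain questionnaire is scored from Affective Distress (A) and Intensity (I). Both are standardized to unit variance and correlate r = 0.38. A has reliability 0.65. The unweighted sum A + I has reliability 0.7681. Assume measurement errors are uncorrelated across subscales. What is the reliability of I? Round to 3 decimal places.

0.710

Var(A+I) = 2 + 2·0.38 = 2.760.
True-score variance = ρ_A + ρ_I + 2·0.38, so 0.7681 = (0.65 + ρ_I + 0.76) / 2.760.
ρ_I = 0.7681·2.760 − 0.65 − 0.76 = 0.710.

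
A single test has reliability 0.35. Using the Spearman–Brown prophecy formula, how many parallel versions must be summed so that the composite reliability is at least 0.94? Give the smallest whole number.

30

k ≥ ρ*(1−ρ₁)/(ρ₁(1−ρ*)) = 0.94·0.65 / (0.35·0.06) = 29.095.
Smallest integer k = 30.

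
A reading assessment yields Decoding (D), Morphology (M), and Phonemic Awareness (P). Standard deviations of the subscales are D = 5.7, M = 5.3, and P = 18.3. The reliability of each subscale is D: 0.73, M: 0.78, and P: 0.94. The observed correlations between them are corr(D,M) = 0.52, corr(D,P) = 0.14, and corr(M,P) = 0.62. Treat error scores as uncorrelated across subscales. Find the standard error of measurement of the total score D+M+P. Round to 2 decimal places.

5.92

Var(total) = 395.47 + 180.893 = 576.363.
True-score variance = 360.425 + 180.893 = 541.317, so reliability = 0.9392.
Error variance = 576.363 − 541.317 = 35.0455; SEM = √35.0455 = 5.92.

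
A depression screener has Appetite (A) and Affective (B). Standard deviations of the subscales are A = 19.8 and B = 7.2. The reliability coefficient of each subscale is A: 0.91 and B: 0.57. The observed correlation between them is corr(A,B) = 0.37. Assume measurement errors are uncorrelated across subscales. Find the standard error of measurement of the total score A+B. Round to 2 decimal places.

7.59

Var(total) = 443.88 + 105.494 = 549.374.
True-score variance = 386.305 + 105.494 = 491.8, so reliability = 0.8952.
Error variance = 549.374 − 491.8 = 57.5748; SEM = √57.5748 = 7.59.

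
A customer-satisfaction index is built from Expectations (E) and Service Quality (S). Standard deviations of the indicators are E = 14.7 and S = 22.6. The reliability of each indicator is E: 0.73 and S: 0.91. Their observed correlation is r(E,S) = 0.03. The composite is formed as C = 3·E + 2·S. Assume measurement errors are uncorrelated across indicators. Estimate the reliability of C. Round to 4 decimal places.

0.8274

Var(C) = 3²·14.7² + 2²·22.6² + 2·[6·14.7·22.6·0.03] = 3987.85 + 119.599 = 4107.45.
Under uncorrelated errors the observed covariances equal the true-score covariances, so only the own-variance terms attenuate.
True-score variance = [3²·14.7²·0.73 + 2²·22.6²·0.91] + 119.599 = 3278.88 + 119.599 = 3398.48.
Reliability = 3398.48 / 4107.45 = 0.8274.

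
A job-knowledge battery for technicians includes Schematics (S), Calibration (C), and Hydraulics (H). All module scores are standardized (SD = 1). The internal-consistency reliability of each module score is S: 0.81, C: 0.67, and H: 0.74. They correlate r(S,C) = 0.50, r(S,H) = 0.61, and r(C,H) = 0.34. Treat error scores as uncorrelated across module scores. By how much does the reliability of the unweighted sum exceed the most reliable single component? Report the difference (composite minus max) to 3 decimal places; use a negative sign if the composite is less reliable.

Var(sum) = 3 + 2.9 = 5.9; true-score variance = 2.22 + 2.9 = 5.12; composite reliability = 0.8678.
Max component reliability = 0.8100.
Difference = 0.8678 − 0.8100 = 0.058.

0.058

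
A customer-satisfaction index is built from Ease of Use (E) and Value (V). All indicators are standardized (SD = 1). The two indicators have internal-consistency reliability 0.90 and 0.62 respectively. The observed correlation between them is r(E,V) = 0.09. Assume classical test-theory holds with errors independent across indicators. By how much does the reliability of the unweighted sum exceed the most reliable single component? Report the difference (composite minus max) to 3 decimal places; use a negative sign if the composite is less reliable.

-0.120

Var(sum) = 2 + 0.18 = 2.18; true-score variance = 1.52 + 0.18 = 1.7; composite reliability = 0.7798.
Max component reliability = 0.9000.
Difference = 0.7798 − 0.9000 = -0.120.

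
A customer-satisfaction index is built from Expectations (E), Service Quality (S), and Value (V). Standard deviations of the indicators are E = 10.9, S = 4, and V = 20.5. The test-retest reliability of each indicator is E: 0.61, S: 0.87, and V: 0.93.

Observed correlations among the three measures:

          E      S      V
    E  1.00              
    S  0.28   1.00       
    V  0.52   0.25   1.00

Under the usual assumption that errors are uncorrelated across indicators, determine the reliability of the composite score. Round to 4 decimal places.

Var(E+S+V) = 10.9² + 4² + 20.5² + 2·[10.9·4·0.28 + 10.9·20.5·0.52 + 4·20.5·0.25] = 555.06 + 297.804 = 852.864.
With uncorrelated errors the cross-covariances are all true-score covariance, so they carry over unchanged; only the diagonal terms shrink to ρᵢσᵢ².
True-score variance = [10.9²·0.61 + 4²·0.87 + 20.5²·0.93] + 297.804 = 477.227 + 297.804 = 775.031.
Reliability = 775.031 / 852.864 = 0.9087.

0.9087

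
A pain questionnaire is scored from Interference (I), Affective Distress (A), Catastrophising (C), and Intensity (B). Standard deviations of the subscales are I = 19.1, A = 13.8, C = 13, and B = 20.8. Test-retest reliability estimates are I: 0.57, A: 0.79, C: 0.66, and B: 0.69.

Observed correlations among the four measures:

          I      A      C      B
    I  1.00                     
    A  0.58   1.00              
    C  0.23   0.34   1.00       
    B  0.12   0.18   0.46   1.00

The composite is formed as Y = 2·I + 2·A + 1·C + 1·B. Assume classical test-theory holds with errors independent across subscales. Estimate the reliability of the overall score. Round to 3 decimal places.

Var(Y) = 2²·19.1² + 2²·13.8² + 13² + 20.8² + 2·[4·19.1·13.8·0.58 + 2·19.1·13·0.23 + 2·19.1·20.8·0.12 + 2·13.8·13·0.34 + 2·13.8·20.8·0.18 + 13·20.8·0.46] = 2822.64 + 2341.56 = 5164.2.
Under uncorrelated errors the observed covariances equal the true-score covariances, so only the own-variance terms attenuate.
True-score variance = [2²·19.1²·0.57 + 2²·13.8²·0.79 + 13²·0.66 + 20.8²·0.69] + 2341.56 = 1843.62 + 2341.56 = 4185.18.
Reliability = 4185.18 / 5164.2 = 0.810.

0.810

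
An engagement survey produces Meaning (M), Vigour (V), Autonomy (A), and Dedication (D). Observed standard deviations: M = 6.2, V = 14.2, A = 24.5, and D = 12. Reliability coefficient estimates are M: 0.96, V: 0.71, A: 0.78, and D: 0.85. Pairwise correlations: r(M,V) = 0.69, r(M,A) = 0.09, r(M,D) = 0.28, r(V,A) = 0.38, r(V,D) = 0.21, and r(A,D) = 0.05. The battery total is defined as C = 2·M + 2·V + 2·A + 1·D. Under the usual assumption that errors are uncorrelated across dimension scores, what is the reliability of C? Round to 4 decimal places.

0.8549

Var(C) = 2²·6.2² + 2²·14.2² + 2²·24.5² + 12² + 2·[4·6.2·14.2·0.69 + 4·6.2·24.5·0.09 + 2·6.2·12·0.28 + 4·14.2·24.5·0.38 + 2·14.2·12·0.21 + 2·24.5·12·0.05] = 3505.32 + 1938.23 = 5443.55.
Under uncorrelated errors the observed covariances equal the true-score covariances, so only the own-variance terms attenuate.
True-score variance = [2²·6.2²·0.96 + 2²·14.2²·0.71 + 2²·24.5²·0.78 + 12²·0.85] + 1938.23 = 2715.45 + 1938.23 = 4653.68.
Reliability = 4653.68 / 5443.55 = 0.8549.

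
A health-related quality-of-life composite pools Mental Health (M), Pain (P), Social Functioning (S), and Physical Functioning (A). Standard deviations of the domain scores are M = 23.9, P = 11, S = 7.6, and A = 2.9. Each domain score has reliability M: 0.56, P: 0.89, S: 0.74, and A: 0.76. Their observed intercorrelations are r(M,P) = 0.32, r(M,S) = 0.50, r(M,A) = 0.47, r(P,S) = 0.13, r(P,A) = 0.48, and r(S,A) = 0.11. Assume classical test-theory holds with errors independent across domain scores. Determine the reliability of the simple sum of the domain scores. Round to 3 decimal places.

0.771

Var(M+P+S+A) = 23.9² + 11² + 7.6² + 2.9² + 2·[23.9·11·0.32 + 23.9·7.6·0.50 + 23.9·2.9·0.47 + 11·7.6·0.13 + 11·2.9·0.48 + 7.6·2.9·0.11] = 758.38 + 472.256 = 1230.64.
Under uncorrelated errors the observed covariances equal the true-score covariances, so only the own-variance terms attenuate.
True-score variance = [23.9²·0.56 + 11²·0.89 + 7.6²·0.74 + 2.9²·0.76] + 472.256 = 476.702 + 472.256 = 948.958.
Reliability = 948.958 / 1230.64 = 0.771.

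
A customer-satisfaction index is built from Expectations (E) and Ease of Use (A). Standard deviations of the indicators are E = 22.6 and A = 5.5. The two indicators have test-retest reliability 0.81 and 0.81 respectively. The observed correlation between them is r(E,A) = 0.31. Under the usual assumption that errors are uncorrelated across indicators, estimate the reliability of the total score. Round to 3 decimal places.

0.834

Var(E+A) = 22.6² + 5.5² + 2·[22.6·5.5·0.31] = 541.01 + 77.066 = 618.076.
Under uncorrelated errors the observed covariances equal the true-score covariances, so only the own-variance terms attenuate.
True-score variance = [22.6²·0.81 + 5.5²·0.81] + 77.066 = 438.218 + 77.066 = 515.284.
Reliability = 515.284 / 618.076 = 0.834.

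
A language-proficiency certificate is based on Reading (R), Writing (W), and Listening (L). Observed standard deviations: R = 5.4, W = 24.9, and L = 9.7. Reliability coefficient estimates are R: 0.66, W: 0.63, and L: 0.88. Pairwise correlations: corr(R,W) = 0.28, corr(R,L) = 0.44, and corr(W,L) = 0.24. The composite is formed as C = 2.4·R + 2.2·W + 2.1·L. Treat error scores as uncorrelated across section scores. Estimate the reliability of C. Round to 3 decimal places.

0.744

Var(C) = 2.4²·5.4² + 2.2²·24.9² + 2.1²·9.7² + 2·[5.28·5.4·24.9·0.28 + 5.04·5.4·9.7·0.44 + 4.62·24.9·9.7·0.24] = 3583.75 + 1165.5 = 4749.25.
With uncorrelated errors the cross-covariances are all true-score covariance, so they carry over unchanged; only the diagonal terms shrink to ρᵢσᵢ².
True-score variance = [2.4²·5.4²·0.66 + 2.2²·24.9²·0.63 + 2.1²·9.7²·0.88] + 1165.5 = 2366.53 + 1165.5 = 3532.04.
Reliability = 3532.04 / 4749.25 = 0.744.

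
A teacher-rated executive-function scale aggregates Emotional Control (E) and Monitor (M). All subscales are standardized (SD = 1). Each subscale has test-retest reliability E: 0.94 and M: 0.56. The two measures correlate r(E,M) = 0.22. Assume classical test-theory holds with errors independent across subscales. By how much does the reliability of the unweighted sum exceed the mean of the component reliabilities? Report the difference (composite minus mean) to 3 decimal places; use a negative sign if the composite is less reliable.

Var(sum) = 2 + 0.44 = 2.44; true-score variance = 1.5 + 0.44 = 1.94; composite reliability = 0.7951.
Mean component reliability = 0.7500.
Difference = 0.7951 − 0.7500 = 0.045.

0.045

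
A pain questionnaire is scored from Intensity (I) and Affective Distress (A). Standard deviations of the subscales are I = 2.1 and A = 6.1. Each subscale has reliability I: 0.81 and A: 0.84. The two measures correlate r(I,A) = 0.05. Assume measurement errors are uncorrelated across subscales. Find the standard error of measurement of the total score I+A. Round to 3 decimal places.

2.606

Var(total) = 41.62 + 1.281 = 42.901.
True-score variance = 34.8285 + 1.281 = 36.1095, so reliability = 0.8417.
Error variance = 42.901 − 36.1095 = 6.7915; SEM = √6.7915 = 2.606.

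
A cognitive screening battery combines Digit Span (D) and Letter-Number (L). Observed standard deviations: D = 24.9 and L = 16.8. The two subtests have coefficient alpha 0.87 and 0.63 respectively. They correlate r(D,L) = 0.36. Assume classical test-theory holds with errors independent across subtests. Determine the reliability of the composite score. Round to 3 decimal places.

Var(D+L) = 24.9² + 16.8² + 2·[24.9·16.8·0.36] = 902.25 + 301.19 = 1203.44.
Because errors are independent across components, Cov(Tᵢ,Tⱼ) = Cov(Xᵢ,Xⱼ); the off-diagonal part of the true-score variance is the same as above.
True-score variance = [24.9²·0.87 + 16.8²·0.63] + 301.19 = 717.22 + 301.19 = 1018.41.
Reliability = 1018.41 / 1203.44 = 0.846.

0.846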